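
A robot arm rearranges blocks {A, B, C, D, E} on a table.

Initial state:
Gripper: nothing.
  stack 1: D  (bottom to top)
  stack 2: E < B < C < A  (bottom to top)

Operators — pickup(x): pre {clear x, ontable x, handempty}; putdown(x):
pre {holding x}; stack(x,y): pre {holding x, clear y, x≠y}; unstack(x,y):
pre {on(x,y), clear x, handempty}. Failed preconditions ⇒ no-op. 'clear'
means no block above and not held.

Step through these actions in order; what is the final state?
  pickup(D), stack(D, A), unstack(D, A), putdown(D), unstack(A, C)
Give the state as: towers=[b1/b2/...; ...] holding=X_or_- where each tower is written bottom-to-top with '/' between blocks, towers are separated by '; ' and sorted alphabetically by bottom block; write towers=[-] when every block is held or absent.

towers=[D; E/B/C] holding=A

step 1 (pickup(D)): towers=[E/B/C/A] holding=D
step 2 (stack(D, A)): towers=[E/B/C/A/D] holding=-
step 3 (unstack(D, A)): towers=[E/B/C/A] holding=D
step 4 (putdown(D)): towers=[D; E/B/C/A] holding=-
step 5 (unstack(A, C)): towers=[D; E/B/C] holding=A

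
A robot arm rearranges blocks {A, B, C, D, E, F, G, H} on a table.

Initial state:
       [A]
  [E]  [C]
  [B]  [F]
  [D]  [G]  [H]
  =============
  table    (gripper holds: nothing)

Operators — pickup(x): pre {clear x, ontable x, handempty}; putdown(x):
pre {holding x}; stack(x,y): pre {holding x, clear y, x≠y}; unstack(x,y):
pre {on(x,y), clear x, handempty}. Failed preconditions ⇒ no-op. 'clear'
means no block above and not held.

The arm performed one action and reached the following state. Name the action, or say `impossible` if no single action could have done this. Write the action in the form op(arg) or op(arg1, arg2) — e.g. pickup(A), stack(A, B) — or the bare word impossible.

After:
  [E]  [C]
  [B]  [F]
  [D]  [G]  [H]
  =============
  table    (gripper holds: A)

target: towers=[D/B/E; G/F/C; H] holding=A
     unstack(A, C) → towers=[D/B/E; G/F/C; H] holding=A  ← match
     unstack(E, B) → towers=[D/B; G/F/C/A; H] holding=E
         pickup(H) → towers=[D/B/E; G/F/C/A] holding=H

unstack(A, C)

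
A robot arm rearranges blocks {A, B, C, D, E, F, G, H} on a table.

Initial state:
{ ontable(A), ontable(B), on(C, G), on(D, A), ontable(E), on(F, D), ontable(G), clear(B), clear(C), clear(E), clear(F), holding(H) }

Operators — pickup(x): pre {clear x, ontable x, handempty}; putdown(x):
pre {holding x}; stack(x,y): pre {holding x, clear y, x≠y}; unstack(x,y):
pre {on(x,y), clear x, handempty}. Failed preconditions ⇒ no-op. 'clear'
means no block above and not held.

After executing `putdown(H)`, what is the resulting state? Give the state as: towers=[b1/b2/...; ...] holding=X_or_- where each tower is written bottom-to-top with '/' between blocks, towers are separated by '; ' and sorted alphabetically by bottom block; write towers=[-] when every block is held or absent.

before: towers=[A/D/F; B; E; G/C] holding=H
pre[putdown(H)]: holding(H) ✓
all met → apply putdown(H)
after:  towers=[A/D/F; B; E; G/C; H] holding=-

towers=[A/D/F; B; E; G/C; H] holding=-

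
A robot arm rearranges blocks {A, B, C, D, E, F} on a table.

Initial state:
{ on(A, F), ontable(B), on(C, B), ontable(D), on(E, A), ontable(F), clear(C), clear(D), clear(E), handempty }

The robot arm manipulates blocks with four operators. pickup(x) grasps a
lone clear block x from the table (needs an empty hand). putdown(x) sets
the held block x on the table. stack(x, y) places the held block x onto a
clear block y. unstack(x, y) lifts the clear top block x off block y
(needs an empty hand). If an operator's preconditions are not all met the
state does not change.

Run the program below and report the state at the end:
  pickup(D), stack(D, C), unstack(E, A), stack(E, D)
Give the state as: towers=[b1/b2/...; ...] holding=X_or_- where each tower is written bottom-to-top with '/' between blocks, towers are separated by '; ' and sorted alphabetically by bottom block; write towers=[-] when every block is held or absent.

towers=[B/C/D/E; F/A] holding=-

step 1 (pickup(D)): towers=[B/C; F/A/E] holding=D
step 2 (stack(D, C)): towers=[B/C/D; F/A/E] holding=-
step 3 (unstack(E, A)): towers=[B/C/D; F/A] holding=E
step 4 (stack(E, D)): towers=[B/C/D/E; F/A] holding=-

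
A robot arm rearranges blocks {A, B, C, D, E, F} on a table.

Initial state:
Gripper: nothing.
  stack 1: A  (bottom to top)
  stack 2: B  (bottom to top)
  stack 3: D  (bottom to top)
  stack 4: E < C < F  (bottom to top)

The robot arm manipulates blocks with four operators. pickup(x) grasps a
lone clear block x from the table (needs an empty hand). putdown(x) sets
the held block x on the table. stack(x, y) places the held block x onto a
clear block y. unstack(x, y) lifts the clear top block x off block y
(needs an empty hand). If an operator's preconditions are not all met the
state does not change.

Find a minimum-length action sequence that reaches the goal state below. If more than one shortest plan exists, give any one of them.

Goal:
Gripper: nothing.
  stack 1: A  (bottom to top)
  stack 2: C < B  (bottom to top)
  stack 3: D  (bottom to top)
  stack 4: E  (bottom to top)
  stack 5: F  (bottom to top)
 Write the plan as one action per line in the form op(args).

step 1 (unstack(F, C)): towers=[A; B; D; E/C] holding=F
step 2 (putdown(F)): towers=[A; B; D; E/C; F] holding=-
step 3 (unstack(C, E)): towers=[A; B; D; E; F] holding=C
step 4 (putdown(C)): towers=[A; B; C; D; E; F] holding=-
step 5 (pickup(B)): towers=[A; C; D; E; F] holding=B
step 6 (stack(B, C)): towers=[A; C/B; D; E; F] holding=-
goal check: towers=[A; C/B; D; E; F] holding=- — reached (length 6, optimal by BFS)

unstack(F, C)
putdown(F)
unstack(C, E)
putdown(C)
pickup(B)
stack(B, C)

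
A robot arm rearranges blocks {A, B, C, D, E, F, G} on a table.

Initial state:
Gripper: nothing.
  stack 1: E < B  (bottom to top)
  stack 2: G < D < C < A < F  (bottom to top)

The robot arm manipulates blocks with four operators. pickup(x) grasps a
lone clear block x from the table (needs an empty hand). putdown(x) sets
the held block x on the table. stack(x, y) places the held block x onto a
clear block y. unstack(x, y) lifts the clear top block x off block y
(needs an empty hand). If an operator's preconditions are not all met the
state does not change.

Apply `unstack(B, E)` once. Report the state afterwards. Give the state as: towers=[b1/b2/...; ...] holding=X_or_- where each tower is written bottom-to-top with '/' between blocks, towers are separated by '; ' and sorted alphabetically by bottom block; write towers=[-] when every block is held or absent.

before: towers=[E/B; G/D/C/A/F] holding=-
pre[unstack(B, E)]: on(B,E) ✓, clear(B) ✓, handempty ✓
all met → apply unstack(B, E)
after:  towers=[E; G/D/C/A/F] holding=B

towers=[E; G/D/C/A/F] holding=B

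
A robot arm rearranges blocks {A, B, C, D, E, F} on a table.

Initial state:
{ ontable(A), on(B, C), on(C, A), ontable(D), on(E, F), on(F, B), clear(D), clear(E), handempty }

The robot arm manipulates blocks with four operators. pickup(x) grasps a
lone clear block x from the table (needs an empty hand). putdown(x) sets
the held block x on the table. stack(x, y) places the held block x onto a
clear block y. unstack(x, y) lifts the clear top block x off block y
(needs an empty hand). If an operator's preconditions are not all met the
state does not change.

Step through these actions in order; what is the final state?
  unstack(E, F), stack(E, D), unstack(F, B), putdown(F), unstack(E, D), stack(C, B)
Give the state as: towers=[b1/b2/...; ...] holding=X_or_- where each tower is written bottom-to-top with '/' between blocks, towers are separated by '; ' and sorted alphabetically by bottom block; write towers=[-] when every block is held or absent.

towers=[A/C/B; D; F] holding=E

step 1 (unstack(E, F)): towers=[A/C/B/F; D] holding=E
step 2 (stack(E, D)): towers=[A/C/B/F; D/E] holding=-
step 3 (unstack(F, B)): towers=[A/C/B; D/E] holding=F
step 4 (putdown(F)): towers=[A/C/B; D/E; F] holding=-
step 5 (unstack(E, D)): towers=[A/C/B; D; F] holding=E
step 6 (stack(C, B)) [no-op]: towers=[A/C/B; D; F] holding=E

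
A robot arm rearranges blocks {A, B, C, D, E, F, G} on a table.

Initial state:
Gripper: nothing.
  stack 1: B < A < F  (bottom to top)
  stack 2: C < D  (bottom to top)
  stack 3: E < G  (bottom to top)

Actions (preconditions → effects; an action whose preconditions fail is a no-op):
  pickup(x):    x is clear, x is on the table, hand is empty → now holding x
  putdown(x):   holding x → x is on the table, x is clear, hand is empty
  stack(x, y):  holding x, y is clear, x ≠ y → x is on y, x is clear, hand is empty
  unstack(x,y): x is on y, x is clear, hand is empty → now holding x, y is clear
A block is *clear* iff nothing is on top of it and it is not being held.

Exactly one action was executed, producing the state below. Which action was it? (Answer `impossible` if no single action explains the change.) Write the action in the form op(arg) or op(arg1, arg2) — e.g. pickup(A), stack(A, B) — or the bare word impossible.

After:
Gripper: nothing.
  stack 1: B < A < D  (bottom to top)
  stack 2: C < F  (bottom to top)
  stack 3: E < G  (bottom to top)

impossible

target: towers=[B/A/D; C/F; E/G] holding=-
     unstack(F, A) → towers=[B/A; C/D; E/G] holding=F
     unstack(G, E) → towers=[B/A/F; C/D; E] holding=G
     unstack(D, C) → towers=[B/A/F; C; E/G] holding=D
none of the 3 applicable actions match → impossible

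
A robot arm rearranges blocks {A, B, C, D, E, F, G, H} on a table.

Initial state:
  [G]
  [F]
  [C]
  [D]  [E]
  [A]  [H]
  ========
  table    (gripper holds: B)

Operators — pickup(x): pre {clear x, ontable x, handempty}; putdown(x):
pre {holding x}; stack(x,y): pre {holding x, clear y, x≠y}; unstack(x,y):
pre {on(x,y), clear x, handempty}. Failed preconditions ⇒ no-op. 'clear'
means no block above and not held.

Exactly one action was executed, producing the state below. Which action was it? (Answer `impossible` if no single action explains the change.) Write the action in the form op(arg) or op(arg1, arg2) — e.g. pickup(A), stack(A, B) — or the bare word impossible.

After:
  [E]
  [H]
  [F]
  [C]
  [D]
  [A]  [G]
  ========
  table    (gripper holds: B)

impossible

target: towers=[A/D/C/F/H/E; G] holding=B
        putdown(B) → towers=[A/D/C/F/G; B; H/E] holding=-
       stack(B, G) → towers=[A/D/C/F/G/B; H/E] holding=-
       stack(B, E) → towers=[A/D/C/F/G; H/E/B] holding=-
none of the 3 applicable actions match → impossible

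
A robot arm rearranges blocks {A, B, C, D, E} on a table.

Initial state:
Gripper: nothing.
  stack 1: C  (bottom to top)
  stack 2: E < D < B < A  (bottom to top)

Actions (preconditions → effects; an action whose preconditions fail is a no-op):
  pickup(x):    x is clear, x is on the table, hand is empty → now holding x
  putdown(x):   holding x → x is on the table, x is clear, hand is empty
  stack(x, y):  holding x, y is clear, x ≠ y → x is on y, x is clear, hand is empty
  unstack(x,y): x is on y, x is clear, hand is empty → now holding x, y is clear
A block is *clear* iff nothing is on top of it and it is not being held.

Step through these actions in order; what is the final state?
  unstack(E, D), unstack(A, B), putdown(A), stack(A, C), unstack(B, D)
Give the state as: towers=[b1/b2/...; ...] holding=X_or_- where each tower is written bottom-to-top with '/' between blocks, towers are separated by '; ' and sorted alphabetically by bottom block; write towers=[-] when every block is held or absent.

step 1 (unstack(E, D)) [no-op]: towers=[C; E/D/B/A] holding=-
step 2 (unstack(A, B)): towers=[C; E/D/B] holding=A
step 3 (putdown(A)): towers=[A; C; E/D/B] holding=-
step 4 (stack(A, C)) [no-op]: towers=[A; C; E/D/B] holding=-
step 5 (unstack(B, D)): towers=[A; C; E/D] holding=B

towers=[A; C; E/D] holding=B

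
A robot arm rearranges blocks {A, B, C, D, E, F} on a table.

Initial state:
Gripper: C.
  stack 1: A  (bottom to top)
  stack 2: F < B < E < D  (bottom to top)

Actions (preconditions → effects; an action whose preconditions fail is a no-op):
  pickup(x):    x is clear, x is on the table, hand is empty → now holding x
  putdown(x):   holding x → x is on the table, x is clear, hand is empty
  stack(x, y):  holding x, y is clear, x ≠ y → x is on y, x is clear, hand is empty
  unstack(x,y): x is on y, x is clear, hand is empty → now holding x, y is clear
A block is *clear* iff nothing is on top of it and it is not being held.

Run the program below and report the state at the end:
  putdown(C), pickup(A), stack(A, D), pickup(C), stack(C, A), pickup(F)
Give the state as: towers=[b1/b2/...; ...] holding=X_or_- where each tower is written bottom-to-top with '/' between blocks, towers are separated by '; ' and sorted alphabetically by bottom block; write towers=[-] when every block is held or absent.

towers=[F/B/E/D/A/C] holding=-

step 1 (putdown(C)): towers=[A; C; F/B/E/D] holding=-
step 2 (pickup(A)): towers=[C; F/B/E/D] holding=A
step 3 (stack(A, D)): towers=[C; F/B/E/D/A] holding=-
step 4 (pickup(C)): towers=[F/B/E/D/A] holding=C
step 5 (stack(C, A)): towers=[F/B/E/D/A/C] holding=-
step 6 (pickup(F)) [no-op]: towers=[F/B/E/D/A/C] holding=-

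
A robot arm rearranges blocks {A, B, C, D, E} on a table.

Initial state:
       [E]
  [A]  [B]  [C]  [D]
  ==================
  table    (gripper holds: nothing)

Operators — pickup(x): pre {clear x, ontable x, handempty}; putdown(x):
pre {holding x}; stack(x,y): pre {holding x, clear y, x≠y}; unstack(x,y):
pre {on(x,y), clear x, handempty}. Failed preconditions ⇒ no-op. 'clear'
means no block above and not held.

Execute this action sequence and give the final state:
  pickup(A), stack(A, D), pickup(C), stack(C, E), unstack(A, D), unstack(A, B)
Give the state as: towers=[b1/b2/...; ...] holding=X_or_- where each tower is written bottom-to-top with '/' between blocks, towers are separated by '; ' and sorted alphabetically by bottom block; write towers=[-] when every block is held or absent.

towers=[B/E/C; D] holding=A

step 1 (pickup(A)): towers=[B/E; C; D] holding=A
step 2 (stack(A, D)): towers=[B/E; C; D/A] holding=-
step 3 (pickup(C)): towers=[B/E; D/A] holding=C
step 4 (stack(C, E)): towers=[B/E/C; D/A] holding=-
step 5 (unstack(A, D)): towers=[B/E/C; D] holding=A
step 6 (unstack(A, B)) [no-op]: towers=[B/E/C; D] holding=A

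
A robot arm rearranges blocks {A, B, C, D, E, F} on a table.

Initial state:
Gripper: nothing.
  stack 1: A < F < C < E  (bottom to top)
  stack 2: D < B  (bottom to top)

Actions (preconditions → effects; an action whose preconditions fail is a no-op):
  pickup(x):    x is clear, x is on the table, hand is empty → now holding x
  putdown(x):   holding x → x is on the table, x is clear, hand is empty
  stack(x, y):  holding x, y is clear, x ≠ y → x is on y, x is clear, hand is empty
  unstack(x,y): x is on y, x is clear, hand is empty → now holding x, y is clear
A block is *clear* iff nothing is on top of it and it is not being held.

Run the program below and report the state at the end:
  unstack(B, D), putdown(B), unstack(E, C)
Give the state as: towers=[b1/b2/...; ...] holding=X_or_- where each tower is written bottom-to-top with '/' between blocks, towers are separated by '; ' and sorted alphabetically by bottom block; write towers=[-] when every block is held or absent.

step 1 (unstack(B, D)): towers=[A/F/C/E; D] holding=B
step 2 (putdown(B)): towers=[A/F/C/E; B; D] holding=-
step 3 (unstack(E, C)): towers=[A/F/C; B; D] holding=E

towers=[A/F/C; B; D] holding=E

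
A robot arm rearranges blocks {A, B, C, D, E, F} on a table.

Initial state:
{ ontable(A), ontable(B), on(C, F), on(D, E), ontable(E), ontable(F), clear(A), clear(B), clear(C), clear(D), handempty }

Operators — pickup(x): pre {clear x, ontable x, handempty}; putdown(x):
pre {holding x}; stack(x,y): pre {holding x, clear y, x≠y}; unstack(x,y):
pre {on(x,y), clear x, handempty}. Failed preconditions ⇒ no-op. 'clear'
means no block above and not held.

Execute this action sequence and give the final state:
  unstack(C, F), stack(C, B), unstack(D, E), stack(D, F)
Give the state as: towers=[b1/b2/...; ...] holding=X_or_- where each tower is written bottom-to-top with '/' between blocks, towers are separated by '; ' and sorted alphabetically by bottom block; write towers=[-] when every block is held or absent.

step 1 (unstack(C, F)): towers=[A; B; E/D; F] holding=C
step 2 (stack(C, B)): towers=[A; B/C; E/D; F] holding=-
step 3 (unstack(D, E)): towers=[A; B/C; E; F] holding=D
step 4 (stack(D, F)): towers=[A; B/C; E; F/D] holding=-

towers=[A; B/C; E; F/D] holding=-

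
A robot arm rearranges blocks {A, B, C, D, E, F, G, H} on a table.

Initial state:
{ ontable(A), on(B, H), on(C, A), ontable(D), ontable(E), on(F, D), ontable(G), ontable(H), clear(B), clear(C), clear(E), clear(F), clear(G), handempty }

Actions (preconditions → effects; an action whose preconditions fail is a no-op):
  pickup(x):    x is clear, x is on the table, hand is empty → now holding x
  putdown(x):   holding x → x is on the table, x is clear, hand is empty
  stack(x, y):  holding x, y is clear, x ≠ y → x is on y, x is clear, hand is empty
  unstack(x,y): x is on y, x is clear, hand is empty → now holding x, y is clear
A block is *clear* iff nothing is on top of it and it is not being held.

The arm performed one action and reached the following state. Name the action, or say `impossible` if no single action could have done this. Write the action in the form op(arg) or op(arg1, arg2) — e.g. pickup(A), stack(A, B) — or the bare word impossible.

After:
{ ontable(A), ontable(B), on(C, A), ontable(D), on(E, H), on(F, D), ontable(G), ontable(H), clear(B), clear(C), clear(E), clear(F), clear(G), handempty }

target: towers=[A/C; B; D/F; G; H/E] holding=-
         pickup(G) → towers=[A/C; D/F; E; H/B] holding=G
         pickup(E) → towers=[A/C; D/F; G; H/B] holding=E
     unstack(B, H) → towers=[A/C; D/F; E; G; H] holding=B
     unstack(F, D) → towers=[A/C; D; E; G; H/B] holding=F
     unstack(C, A) → towers=[A; D/F; E; G; H/B] holding=C
none of the 5 applicable actions match → impossible

impossible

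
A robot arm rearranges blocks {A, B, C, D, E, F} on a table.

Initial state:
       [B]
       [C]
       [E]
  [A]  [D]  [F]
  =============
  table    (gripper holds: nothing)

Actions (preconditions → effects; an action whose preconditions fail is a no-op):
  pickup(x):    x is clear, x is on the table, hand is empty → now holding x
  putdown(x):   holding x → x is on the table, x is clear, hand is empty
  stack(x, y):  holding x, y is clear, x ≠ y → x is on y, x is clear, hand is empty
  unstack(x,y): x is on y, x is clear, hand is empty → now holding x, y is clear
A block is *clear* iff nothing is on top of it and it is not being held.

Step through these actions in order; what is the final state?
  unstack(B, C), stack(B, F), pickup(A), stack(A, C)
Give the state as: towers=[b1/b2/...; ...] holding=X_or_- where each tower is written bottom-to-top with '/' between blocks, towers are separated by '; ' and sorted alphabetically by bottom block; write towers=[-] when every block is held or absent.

step 1 (unstack(B, C)): towers=[A; D/E/C; F] holding=B
step 2 (stack(B, F)): towers=[A; D/E/C; F/B] holding=-
step 3 (pickup(A)): towers=[D/E/C; F/B] holding=A
step 4 (stack(A, C)): towers=[D/E/C/A; F/B] holding=-

towers=[D/E/C/A; F/B] holding=-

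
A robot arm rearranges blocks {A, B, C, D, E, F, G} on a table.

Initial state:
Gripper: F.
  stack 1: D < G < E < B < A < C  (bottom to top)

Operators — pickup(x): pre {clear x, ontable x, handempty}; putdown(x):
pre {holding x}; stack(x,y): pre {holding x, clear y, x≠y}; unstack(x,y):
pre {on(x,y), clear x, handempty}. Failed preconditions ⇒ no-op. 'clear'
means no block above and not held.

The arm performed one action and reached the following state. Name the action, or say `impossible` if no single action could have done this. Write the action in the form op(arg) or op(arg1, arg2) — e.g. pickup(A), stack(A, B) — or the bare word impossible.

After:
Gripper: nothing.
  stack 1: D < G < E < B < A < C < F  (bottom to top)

target: towers=[D/G/E/B/A/C/F] holding=-
        putdown(F) → towers=[D/G/E/B/A/C; F] holding=-
       stack(F, C) → towers=[D/G/E/B/A/C/F] holding=-  ← match

stack(F, C)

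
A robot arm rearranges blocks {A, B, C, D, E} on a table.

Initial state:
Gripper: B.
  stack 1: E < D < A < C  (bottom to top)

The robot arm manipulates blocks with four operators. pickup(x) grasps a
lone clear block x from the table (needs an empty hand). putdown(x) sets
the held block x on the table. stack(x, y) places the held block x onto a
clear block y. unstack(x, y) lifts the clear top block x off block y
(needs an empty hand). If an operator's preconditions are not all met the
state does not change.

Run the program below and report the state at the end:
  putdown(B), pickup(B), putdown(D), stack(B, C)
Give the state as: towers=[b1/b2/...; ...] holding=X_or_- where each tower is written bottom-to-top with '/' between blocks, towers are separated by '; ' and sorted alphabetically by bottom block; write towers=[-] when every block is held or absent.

towers=[E/D/A/C/B] holding=-

step 1 (putdown(B)): towers=[B; E/D/A/C] holding=-
step 2 (pickup(B)): towers=[E/D/A/C] holding=B
step 3 (putdown(D)) [no-op]: towers=[E/D/A/C] holding=B
step 4 (stack(B, C)): towers=[E/D/A/C/B] holding=-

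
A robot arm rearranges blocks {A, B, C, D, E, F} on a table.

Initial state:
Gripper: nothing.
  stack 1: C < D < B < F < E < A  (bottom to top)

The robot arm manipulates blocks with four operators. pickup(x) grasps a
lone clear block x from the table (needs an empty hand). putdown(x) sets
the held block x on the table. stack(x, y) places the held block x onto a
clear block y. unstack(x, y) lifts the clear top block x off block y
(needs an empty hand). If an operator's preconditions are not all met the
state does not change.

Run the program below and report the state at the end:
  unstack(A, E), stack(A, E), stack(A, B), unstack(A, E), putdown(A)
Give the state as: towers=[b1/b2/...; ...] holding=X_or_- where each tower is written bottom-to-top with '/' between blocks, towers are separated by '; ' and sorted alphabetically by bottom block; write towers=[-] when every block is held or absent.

towers=[A; C/D/B/F/E] holding=-

step 1 (unstack(A, E)): towers=[C/D/B/F/E] holding=A
step 2 (stack(A, E)): towers=[C/D/B/F/E/A] holding=-
step 3 (stack(A, B)) [no-op]: towers=[C/D/B/F/E/A] holding=-
step 4 (unstack(A, E)): towers=[C/D/B/F/E] holding=A
step 5 (putdown(A)): towers=[A; C/D/B/F/E] holding=-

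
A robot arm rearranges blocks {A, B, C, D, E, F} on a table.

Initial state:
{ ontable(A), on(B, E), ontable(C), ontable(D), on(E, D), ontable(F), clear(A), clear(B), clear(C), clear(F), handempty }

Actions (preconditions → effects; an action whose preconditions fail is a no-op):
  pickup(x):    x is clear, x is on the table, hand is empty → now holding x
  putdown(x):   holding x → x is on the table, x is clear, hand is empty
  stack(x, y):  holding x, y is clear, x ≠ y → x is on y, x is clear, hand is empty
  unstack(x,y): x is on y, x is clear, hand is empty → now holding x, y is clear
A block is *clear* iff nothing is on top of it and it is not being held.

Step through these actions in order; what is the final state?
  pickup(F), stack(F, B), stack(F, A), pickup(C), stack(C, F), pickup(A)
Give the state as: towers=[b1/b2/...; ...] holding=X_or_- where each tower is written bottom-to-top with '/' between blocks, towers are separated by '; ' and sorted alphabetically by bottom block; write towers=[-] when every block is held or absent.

step 1 (pickup(F)): towers=[A; C; D/E/B] holding=F
step 2 (stack(F, B)): towers=[A; C; D/E/B/F] holding=-
step 3 (stack(F, A)) [no-op]: towers=[A; C; D/E/B/F] holding=-
step 4 (pickup(C)): towers=[A; D/E/B/F] holding=C
step 5 (stack(C, F)): towers=[A; D/E/B/F/C] holding=-
step 6 (pickup(A)): towers=[D/E/B/F/C] holding=A

towers=[D/E/B/F/C] holding=A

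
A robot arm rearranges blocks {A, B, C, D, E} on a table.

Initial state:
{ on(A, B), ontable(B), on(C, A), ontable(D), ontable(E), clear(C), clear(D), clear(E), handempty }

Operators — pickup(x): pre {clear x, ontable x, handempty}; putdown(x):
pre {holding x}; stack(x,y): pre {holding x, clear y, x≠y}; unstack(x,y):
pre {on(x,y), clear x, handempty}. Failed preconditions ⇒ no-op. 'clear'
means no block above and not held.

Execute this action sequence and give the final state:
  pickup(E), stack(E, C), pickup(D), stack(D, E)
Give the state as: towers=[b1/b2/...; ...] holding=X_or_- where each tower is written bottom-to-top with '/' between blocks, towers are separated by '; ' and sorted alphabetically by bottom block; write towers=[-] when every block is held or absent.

towers=[B/A/C/E/D] holding=-

step 1 (pickup(E)): towers=[B/A/C; D] holding=E
step 2 (stack(E, C)): towers=[B/A/C/E; D] holding=-
step 3 (pickup(D)): towers=[B/A/C/E] holding=D
step 4 (stack(D, E)): towers=[B/A/C/E/D] holding=-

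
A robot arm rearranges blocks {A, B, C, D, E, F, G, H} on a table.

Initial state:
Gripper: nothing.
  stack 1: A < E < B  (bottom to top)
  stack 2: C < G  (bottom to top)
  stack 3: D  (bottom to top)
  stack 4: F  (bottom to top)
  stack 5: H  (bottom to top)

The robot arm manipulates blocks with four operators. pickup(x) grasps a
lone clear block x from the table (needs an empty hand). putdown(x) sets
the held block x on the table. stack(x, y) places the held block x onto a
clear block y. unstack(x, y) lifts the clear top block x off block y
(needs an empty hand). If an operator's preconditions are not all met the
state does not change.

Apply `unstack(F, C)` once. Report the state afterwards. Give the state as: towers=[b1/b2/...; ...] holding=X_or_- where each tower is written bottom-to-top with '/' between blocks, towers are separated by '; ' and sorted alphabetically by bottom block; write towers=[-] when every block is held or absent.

before: towers=[A/E/B; C/G; D; F; H] holding=-
pre[unstack(F, C)]: on(F,C) no, clear(F) yes, handempty yes
on(F,C) unmet → unstack(F, C) is a no-op
after:  towers=[A/E/B; C/G; D; F; H] holding=-

towers=[A/E/B; C/G; D; F; H] holding=-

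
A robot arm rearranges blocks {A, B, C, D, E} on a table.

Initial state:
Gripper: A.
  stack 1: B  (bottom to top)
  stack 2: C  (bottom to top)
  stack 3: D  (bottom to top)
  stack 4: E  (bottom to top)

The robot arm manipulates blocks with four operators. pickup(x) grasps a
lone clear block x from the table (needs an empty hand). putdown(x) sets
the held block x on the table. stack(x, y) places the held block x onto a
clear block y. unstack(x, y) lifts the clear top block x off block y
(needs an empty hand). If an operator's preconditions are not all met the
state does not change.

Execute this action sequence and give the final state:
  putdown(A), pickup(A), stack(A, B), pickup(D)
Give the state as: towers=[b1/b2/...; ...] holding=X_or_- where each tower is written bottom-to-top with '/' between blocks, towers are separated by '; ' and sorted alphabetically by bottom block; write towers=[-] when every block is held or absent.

towers=[B/A; C; E] holding=D

step 1 (putdown(A)): towers=[A; B; C; D; E] holding=-
step 2 (pickup(A)): towers=[B; C; D; E] holding=A
step 3 (stack(A, B)): towers=[B/A; C; D; E] holding=-
step 4 (pickup(D)): towers=[B/A; C; E] holding=D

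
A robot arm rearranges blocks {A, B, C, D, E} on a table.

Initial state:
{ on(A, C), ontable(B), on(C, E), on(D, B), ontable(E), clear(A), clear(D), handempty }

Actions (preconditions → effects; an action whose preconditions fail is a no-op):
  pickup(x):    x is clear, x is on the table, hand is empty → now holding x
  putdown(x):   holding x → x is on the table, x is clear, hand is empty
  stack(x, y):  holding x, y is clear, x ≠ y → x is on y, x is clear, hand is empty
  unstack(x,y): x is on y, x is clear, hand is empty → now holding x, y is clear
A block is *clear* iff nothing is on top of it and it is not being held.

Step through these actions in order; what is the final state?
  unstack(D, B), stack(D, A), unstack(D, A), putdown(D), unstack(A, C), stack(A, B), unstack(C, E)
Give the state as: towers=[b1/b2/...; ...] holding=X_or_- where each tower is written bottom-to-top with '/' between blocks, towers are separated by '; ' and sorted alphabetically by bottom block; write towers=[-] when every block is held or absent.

towers=[B/A; D; E] holding=C

step 1 (unstack(D, B)): towers=[B; E/C/A] holding=D
step 2 (stack(D, A)): towers=[B; E/C/A/D] holding=-
step 3 (unstack(D, A)): towers=[B; E/C/A] holding=D
step 4 (putdown(D)): towers=[B; D; E/C/A] holding=-
step 5 (unstack(A, C)): towers=[B; D; E/C] holding=A
step 6 (stack(A, B)): towers=[B/A; D; E/C] holding=-
step 7 (unstack(C, E)): towers=[B/A; D; E] holding=C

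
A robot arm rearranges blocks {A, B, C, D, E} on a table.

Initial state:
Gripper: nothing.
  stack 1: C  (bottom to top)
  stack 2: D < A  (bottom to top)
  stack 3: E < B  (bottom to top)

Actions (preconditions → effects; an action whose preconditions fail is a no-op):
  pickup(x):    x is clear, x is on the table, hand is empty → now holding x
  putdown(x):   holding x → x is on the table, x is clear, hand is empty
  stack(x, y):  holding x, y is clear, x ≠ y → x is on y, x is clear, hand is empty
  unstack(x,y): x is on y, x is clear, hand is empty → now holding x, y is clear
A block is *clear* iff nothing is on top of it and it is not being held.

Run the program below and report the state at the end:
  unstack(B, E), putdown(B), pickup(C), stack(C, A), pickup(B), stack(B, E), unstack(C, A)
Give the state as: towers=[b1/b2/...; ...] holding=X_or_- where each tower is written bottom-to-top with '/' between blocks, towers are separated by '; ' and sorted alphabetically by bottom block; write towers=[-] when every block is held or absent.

step 1 (unstack(B, E)): towers=[C; D/A; E] holding=B
step 2 (putdown(B)): towers=[B; C; D/A; E] holding=-
step 3 (pickup(C)): towers=[B; D/A; E] holding=C
step 4 (stack(C, A)): towers=[B; D/A/C; E] holding=-
step 5 (pickup(B)): towers=[D/A/C; E] holding=B
step 6 (stack(B, E)): towers=[D/A/C; E/B] holding=-
step 7 (unstack(C, A)): towers=[D/A; E/B] holding=C

towers=[D/A; E/B] holding=C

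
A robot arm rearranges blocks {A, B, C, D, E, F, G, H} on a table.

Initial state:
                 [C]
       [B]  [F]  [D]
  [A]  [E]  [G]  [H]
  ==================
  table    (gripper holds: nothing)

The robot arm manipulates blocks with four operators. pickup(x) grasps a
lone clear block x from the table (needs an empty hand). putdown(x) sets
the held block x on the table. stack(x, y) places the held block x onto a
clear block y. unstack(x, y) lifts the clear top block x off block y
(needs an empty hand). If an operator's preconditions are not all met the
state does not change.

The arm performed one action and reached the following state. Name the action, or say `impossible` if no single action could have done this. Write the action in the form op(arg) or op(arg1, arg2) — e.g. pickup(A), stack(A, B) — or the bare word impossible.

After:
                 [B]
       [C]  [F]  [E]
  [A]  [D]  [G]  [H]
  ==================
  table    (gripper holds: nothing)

target: towers=[A; D/C; G/F; H/E/B] holding=-
         pickup(A) → towers=[E/B; G/F; H/D/C] holding=A
     unstack(B, E) → towers=[A; E; G/F; H/D/C] holding=B
     unstack(F, G) → towers=[A; E/B; G; H/D/C] holding=F
     unstack(C, D) → towers=[A; E/B; G/F; H/D] holding=C
none of the 4 applicable actions match → impossible

impossible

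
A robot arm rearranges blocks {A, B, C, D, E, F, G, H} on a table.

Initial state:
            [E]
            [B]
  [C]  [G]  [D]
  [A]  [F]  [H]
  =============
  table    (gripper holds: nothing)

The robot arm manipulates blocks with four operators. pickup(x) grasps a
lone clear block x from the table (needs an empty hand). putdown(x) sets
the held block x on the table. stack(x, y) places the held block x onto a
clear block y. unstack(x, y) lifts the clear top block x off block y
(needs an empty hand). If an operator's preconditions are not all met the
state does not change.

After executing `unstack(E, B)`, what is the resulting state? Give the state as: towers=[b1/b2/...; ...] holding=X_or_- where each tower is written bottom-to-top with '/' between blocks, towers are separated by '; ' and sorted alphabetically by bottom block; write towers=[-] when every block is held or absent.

before: towers=[A/C; F/G; H/D/B/E] holding=-
pre[unstack(E, B)]: on(E,B) ok, clear(E) ok, handempty ok
all met → apply unstack(E, B)
after:  towers=[A/C; F/G; H/D/B] holding=E

towers=[A/C; F/G; H/D/B] holding=E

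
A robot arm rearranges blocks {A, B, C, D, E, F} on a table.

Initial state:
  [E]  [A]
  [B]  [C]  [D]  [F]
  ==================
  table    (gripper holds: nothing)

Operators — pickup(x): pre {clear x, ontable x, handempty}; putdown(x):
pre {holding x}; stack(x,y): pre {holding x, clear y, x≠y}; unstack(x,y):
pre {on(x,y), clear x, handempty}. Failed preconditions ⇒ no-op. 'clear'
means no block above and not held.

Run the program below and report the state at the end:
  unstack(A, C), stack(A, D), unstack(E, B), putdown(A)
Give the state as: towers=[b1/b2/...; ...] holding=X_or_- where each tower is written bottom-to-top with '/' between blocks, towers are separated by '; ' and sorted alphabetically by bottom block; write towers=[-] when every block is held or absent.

step 1 (unstack(A, C)): towers=[B/E; C; D; F] holding=A
step 2 (stack(A, D)): towers=[B/E; C; D/A; F] holding=-
step 3 (unstack(E, B)): towers=[B; C; D/A; F] holding=E
step 4 (putdown(A)) [no-op]: towers=[B; C; D/A; F] holding=E

towers=[B; C; D/A; F] holding=E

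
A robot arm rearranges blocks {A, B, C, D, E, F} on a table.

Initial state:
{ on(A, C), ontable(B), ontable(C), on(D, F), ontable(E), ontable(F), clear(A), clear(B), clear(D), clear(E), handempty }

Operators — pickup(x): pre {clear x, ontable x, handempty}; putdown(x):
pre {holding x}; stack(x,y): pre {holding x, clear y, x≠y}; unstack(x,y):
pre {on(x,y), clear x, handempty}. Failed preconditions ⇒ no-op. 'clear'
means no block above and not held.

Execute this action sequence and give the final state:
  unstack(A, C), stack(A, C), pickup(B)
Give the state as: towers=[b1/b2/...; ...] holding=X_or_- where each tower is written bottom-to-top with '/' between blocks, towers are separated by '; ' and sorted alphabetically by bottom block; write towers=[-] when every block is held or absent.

towers=[C/A; E; F/D] holding=B

step 1 (unstack(A, C)): towers=[B; C; E; F/D] holding=A
step 2 (stack(A, C)): towers=[B; C/A; E; F/D] holding=-
step 3 (pickup(B)): towers=[C/A; E; F/D] holding=B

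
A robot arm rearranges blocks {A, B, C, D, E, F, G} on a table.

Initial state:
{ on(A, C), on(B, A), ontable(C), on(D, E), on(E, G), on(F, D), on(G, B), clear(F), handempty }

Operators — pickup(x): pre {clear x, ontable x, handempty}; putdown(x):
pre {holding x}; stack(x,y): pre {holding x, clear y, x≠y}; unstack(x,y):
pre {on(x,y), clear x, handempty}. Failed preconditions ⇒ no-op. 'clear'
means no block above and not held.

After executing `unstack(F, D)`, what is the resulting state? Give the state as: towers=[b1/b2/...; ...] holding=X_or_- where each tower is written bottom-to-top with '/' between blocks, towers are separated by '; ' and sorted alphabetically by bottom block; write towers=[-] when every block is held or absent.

towers=[C/A/B/G/E/D] holding=F

before: towers=[C/A/B/G/E/D/F] holding=-
pre[unstack(F, D)]: on(F,D) yes, clear(F) yes, handempty yes
all met → apply unstack(F, D)
after:  towers=[C/A/B/G/E/D] holding=F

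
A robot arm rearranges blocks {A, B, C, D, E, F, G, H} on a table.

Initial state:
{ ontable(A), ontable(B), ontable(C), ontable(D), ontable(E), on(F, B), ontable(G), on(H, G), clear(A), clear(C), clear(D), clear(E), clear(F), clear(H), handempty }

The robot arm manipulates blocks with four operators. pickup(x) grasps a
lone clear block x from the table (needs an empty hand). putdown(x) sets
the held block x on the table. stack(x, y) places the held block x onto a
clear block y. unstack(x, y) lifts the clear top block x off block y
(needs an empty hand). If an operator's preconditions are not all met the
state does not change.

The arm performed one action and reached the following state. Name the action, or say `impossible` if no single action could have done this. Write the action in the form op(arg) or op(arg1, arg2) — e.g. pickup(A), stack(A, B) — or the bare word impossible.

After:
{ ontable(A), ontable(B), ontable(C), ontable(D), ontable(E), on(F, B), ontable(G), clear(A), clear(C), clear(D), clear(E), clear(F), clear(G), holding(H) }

unstack(H, G)

target: towers=[A; B/F; C; D; E; G] holding=H
         pickup(A) → towers=[B/F; C; D; E; G/H] holding=A
         pickup(E) → towers=[A; B/F; C; D; G/H] holding=E
     unstack(H, G) → towers=[A; B/F; C; D; E; G] holding=H  ← match
     unstack(F, B) → towers=[A; B; C; D; E; G/H] holding=F
         pickup(D) → towers=[A; B/F; C; E; G/H] holding=D
         pickup(C) → towers=[A; B/F; D; E; G/H] holding=C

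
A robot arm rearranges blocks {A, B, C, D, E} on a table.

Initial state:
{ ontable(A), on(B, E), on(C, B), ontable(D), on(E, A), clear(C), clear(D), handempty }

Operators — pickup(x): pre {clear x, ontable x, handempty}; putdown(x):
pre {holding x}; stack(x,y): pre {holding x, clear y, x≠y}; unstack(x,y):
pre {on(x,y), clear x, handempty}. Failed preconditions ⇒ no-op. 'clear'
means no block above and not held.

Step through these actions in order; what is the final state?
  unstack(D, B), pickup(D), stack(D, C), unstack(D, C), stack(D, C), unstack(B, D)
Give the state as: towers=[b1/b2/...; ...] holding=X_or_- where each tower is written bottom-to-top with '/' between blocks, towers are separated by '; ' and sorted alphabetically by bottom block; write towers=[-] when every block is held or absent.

towers=[A/E/B/C/D] holding=-

step 1 (unstack(D, B)) [no-op]: towers=[A/E/B/C; D] holding=-
step 2 (pickup(D)): towers=[A/E/B/C] holding=D
step 3 (stack(D, C)): towers=[A/E/B/C/D] holding=-
step 4 (unstack(D, C)): towers=[A/E/B/C] holding=D
step 5 (stack(D, C)): towers=[A/E/B/C/D] holding=-
step 6 (unstack(B, D)) [no-op]: towers=[A/E/B/C/D] holding=-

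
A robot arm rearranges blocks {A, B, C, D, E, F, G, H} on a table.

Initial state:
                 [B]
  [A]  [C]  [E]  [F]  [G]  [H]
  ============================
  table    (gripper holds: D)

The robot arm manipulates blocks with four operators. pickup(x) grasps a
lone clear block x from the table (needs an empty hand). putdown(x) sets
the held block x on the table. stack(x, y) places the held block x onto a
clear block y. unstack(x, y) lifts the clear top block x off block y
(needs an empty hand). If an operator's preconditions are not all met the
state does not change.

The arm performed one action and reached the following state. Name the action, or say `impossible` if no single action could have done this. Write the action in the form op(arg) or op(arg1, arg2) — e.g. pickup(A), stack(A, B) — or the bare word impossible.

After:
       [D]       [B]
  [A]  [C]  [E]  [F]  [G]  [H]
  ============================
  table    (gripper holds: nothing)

target: towers=[A; C/D; E; F/B; G; H] holding=-
        putdown(D) → towers=[A; C; D; E; F/B; G; H] holding=-
       stack(D, G) → towers=[A; C; E; F/B; G/D; H] holding=-
       stack(D, A) → towers=[A/D; C; E; F/B; G; H] holding=-
       stack(D, E) → towers=[A; C; E/D; F/B; G; H] holding=-
       stack(D, H) → towers=[A; C; E; F/B; G; H/D] holding=-
       stack(D, B) → towers=[A; C; E; F/B/D; G; H] holding=-
       stack(D, C) → towers=[A; C/D; E; F/B; G; H] holding=-  ← match

stack(D, C)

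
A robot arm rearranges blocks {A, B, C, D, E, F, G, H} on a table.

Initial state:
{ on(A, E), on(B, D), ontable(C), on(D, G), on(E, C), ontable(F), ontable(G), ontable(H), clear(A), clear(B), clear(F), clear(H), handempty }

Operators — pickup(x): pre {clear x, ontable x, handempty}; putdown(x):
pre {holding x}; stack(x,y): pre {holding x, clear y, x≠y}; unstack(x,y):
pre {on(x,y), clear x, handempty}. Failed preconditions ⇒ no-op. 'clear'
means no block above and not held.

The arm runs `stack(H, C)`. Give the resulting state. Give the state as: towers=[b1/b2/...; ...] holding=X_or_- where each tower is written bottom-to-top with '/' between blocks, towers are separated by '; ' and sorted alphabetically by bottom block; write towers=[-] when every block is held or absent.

before: towers=[C/E/A; F; G/D/B; H] holding=-
pre[stack(H, C)]: holding(H) no, clear(C) no, H≠C yes
holding(H), clear(C) unmet → stack(H, C) is a no-op
after:  towers=[C/E/A; F; G/D/B; H] holding=-

towers=[C/E/A; F; G/D/B; H] holding=-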